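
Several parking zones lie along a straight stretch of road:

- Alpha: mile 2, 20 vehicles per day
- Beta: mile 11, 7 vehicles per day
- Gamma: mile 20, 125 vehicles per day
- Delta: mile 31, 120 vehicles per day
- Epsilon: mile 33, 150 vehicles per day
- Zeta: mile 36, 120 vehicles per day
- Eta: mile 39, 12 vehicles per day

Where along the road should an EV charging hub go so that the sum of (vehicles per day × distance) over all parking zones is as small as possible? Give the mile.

For a sum of weighted absolute distances on a line, the optimum is the weighted median (not the mean). Total weight W = 554; half-weight = 277.
Sort by position and accumulate weight:
  mile 2 (Alpha, w=20) → cum 20
  mile 11 (Beta, w=7) → cum 27
  mile 20 (Gamma, w=125) → cum 152
  mile 31 (Delta, w=120) → cum 272
  mile 33 (Epsilon, w=150) → cum 422  ≥ 277 → median here
  mile 36 (Zeta, w=120) → cum 542
  mile 39 (Eta, w=12) → cum 554
Optimal location: mile 33.

x = 33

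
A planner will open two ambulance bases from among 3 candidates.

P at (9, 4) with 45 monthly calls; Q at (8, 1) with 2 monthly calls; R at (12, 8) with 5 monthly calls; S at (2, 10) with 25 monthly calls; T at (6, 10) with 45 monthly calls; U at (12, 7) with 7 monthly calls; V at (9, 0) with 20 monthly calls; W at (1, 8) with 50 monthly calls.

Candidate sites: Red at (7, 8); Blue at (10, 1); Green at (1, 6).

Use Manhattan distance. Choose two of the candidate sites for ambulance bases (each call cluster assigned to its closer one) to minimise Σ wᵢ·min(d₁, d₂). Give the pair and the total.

Evaluate every pair (each demand assigned to the nearer of the two):
  {Red, Blue}: total = 901
  {Red, Green}: total = 913
  {Blue, Green}: total = 955
Best pair: {Red, Blue} with total 901.

{Red, Blue}, total 901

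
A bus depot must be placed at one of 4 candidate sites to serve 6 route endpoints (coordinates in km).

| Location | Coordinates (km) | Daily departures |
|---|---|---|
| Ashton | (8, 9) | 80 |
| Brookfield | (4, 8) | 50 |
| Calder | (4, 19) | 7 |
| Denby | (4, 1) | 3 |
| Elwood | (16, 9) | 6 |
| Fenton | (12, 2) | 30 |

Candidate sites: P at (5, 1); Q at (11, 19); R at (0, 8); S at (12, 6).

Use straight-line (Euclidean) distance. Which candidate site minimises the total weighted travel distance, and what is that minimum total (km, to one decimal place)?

S, total 1097.5 km

Total weighted distance at each candidate:
  P (5, 1): total = 1460.0
  Q (11, 19): total = 2172.0
  R (0, 8): total = 1449.8
  S (12, 6): total = 1097.5
Minimum is at S with total 1097.5 km.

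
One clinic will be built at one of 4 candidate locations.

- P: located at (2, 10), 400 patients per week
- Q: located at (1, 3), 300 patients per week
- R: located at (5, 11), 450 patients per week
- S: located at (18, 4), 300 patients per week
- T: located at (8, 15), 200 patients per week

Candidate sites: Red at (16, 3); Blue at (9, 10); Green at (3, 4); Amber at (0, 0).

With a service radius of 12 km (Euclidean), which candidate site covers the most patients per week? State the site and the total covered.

Coverage radius r = 12 km; a point is covered iff (Δx)²+(Δy)² ≤ 12² = 144.
  Red (16, 3): covers {S} → 300
  Blue (9, 10): covers {P, Q, R, S, T} → 1650
  Green (3, 4): covers {P, Q, R} → 1150
  Amber (0, 0): covers {P, Q} → 700
Maximum coverage at Blue: 1650 patients per week.

Blue, covering 1650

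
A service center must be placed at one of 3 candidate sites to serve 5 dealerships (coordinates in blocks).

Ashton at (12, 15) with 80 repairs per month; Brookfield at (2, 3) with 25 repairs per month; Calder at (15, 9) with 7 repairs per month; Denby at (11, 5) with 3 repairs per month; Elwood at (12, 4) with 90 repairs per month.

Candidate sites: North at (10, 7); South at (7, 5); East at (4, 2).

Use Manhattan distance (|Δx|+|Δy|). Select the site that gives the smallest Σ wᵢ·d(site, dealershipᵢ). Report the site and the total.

North, total 1608 blocks

Total weighted distance at each candidate:
  North (10, 7): total = 1608
  South (7, 5): total = 2011
  East (4, 2): total = 2811
Minimum is at North with total 1608 blocks.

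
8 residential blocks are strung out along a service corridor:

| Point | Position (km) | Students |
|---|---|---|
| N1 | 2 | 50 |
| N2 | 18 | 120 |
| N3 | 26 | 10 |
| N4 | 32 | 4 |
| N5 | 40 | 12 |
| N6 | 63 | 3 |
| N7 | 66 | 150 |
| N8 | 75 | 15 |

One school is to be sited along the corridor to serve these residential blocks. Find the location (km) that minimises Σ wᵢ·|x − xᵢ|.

x = 32

For a sum of weighted absolute distances on a line, the optimum is the weighted median (not the mean). Total weight W = 364; half-weight = 182.
Sort by position and accumulate weight:
  km 2 (N1, w=50) → cum 50
  km 18 (N2, w=120) → cum 170
  km 26 (N3, w=10) → cum 180
  km 32 (N4, w=4) → cum 184  ≥ 182 → median here
  km 40 (N5, w=12) → cum 196
  km 63 (N6, w=3) → cum 199
  km 66 (N7, w=150) → cum 349
  km 75 (N8, w=15) → cum 364
Optimal location: km 32.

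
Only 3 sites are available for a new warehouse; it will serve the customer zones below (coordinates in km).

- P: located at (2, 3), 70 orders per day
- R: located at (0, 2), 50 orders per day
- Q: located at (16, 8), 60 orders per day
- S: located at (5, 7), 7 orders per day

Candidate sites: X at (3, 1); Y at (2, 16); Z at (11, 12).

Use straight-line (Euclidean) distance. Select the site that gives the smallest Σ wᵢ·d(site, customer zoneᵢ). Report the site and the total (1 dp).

X, total 1244.8 km

Total weighted distance at each candidate:
  X (3, 1): total = 1244.8
  Y (2, 16): total = 2651.0
  Z (11, 12): total = 2073.1
Minimum is at X with total 1244.8 km.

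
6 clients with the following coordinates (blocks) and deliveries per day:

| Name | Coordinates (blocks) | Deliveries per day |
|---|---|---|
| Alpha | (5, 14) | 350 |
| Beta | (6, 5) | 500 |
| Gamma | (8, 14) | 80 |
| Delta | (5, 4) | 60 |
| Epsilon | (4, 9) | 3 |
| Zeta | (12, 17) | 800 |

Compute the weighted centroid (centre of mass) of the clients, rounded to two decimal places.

The minimiser of Σwᵢ‖p−pᵢ‖² is the weighted centroid p* = (Σwᵢpᵢ)/(Σwᵢ).
Σwᵢ = 1793.
Σwᵢxᵢ = 350·5 + 500·6 + 80·8 + 60·5 + 3·4 + 800·12 = 15302.
Σwᵢyᵢ = 350·14 + 500·5 + 80·14 + 60·4 + 3·9 + 800·17 = 22387.
x* = 15302/1793 = 8.53, y* = 22387/1793 = 12.49.

(8.53, 12.49)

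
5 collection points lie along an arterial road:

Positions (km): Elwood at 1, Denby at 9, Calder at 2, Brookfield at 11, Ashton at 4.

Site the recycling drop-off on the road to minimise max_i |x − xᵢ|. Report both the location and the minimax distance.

location 6, max distance 5

The 1-center on a line is the midpoint of the two extreme points: leftmost at 1, rightmost at 11.
Optimal location = (1 + 11)/2 = 6; maximum distance = (11 − 1)/2 = 5.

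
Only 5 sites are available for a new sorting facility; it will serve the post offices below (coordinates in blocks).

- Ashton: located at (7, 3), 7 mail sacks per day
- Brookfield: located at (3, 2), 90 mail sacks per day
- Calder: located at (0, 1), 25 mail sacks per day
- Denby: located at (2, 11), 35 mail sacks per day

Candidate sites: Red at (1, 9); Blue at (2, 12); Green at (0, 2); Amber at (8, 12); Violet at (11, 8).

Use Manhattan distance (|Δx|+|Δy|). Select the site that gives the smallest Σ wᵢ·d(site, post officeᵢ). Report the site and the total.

Green, total 736 blocks

Total weighted distance at each candidate:
  Red (1, 9): total = 1224
  Blue (2, 12): total = 1448
  Green (0, 2): total = 736
  Amber (8, 12): total = 2140
  Violet (11, 8): total = 2193
Minimum is at Green with total 736 blocks.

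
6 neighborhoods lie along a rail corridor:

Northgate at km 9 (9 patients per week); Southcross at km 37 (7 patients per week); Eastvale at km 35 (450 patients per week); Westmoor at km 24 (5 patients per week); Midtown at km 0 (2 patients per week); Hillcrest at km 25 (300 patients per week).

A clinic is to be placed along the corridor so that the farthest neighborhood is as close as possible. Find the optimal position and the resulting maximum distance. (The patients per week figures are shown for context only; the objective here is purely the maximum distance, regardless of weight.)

location 18.5, max distance 18.5

The 1-center on a line is the midpoint of the two extreme points: leftmost at 0, rightmost at 37.
Optimal location = (0 + 37)/2 = 18.5; maximum distance = (37 − 0)/2 = 18.5.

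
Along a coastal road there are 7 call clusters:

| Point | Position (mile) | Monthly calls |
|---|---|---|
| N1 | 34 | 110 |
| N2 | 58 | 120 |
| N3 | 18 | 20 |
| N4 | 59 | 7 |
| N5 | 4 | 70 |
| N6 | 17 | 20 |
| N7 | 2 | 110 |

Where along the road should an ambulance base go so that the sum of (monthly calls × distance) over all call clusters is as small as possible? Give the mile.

For a sum of weighted absolute distances on a line, the optimum is the weighted median (not the mean). Total weight W = 457; half-weight = 228.5.
Sort by position and accumulate weight:
  mile 2 (N7, w=110) → cum 110
  mile 4 (N5, w=70) → cum 180
  mile 17 (N6, w=20) → cum 200
  mile 18 (N3, w=20) → cum 220
  mile 34 (N1, w=110) → cum 330  ≥ 228.5 → median here
  mile 58 (N2, w=120) → cum 450
  mile 59 (N4, w=7) → cum 457
Optimal location: mile 34.

x = 34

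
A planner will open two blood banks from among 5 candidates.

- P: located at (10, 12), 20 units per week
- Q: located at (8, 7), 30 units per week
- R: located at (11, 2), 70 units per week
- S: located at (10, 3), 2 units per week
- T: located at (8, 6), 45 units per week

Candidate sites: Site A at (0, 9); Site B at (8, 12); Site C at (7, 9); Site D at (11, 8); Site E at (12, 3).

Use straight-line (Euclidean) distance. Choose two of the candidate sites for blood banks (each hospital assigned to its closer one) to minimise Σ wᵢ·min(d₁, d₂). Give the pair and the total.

Evaluate every pair (each demand assigned to the nearer of the two):
  {Site C, Site E}: total = 397.2
  {Site D, Site E}: total = 442.6
  {Site B, Site E}: total = 518.0
  {Site A, Site E}: total = 682.1
  {Site C, Site D}: total = 722.0
  {Site B, Site D}: total = 727.3
  {Site A, Site D}: total = 769.8
  {Site B, Site C}: total = 827.2
  {Site A, Site C}: total = 872.0
  {Site A, Site B}: total = 1209.3
Best pair: {Site C, Site E} with total 397.2.

{Site C, Site E}, total 397.2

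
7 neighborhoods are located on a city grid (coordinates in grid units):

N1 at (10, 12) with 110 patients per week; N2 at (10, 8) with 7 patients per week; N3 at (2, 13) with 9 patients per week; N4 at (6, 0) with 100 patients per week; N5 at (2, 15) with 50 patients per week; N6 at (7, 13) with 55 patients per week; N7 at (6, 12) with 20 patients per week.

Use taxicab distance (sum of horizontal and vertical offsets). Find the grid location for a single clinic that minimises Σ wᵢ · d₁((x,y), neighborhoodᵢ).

Manhattan distance separates: Σwᵢ(|x−xᵢ|+|y−yᵢ|) = Σwᵢ|x−xᵢ| + Σwᵢ|y−yᵢ|, so x and y are optimised independently as 1-D weighted medians.
Total weight W = 351; half = 175.5.
x-coordinate, sorted with cumulative weight:
  x=2 (N3, w=9) cum 9
  x=2 (N5, w=50) cum 59
  x=6 (N4, w=100) cum 159
  x=6 (N7, w=20) cum 179  ← median
  x=7 (N6, w=55) cum 234
  x=10 (N1, w=110) cum 344
  x=10 (N2, w=7) cum 351
⇒ x* = 6
y-coordinate, sorted with cumulative weight:
  y=0 (N4, w=100) cum 100
  y=8 (N2, w=7) cum 107
  y=12 (N1, w=110) cum 217  ← median
  y=12 (N7, w=20) cum 237
  y=13 (N3, w=9) cum 246
  y=13 (N6, w=55) cum 301
  y=15 (N5, w=50) cum 351
⇒ y* = 12

(6, 12)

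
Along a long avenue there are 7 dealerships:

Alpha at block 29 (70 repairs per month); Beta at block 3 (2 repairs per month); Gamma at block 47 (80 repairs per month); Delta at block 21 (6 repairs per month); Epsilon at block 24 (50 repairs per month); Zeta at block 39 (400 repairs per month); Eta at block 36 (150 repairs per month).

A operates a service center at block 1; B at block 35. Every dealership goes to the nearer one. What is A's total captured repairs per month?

The indifferent point is the midpoint (1+35)/2 = 18; dealerships left of it (closer to A at 1) go to A, those right go to B.
  Beta at 3 (w=2) → A
  Delta at 21 (w=6) → B
  Epsilon at 24 (w=50) → B
  Alpha at 29 (w=70) → B
  Eta at 36 (w=150) → B
  Zeta at 39 (w=400) → B
  Gamma at 47 (w=80) → B
A captures 2; B captures 756.

2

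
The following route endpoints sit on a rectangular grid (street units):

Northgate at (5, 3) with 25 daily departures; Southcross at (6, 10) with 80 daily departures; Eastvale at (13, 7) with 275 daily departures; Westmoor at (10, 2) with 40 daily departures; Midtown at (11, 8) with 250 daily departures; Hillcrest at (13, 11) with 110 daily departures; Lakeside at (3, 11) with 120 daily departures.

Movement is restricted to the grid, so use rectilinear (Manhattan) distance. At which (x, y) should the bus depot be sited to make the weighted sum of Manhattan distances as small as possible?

Manhattan distance separates: Σwᵢ(|x−xᵢ|+|y−yᵢ|) = Σwᵢ|x−xᵢ| + Σwᵢ|y−yᵢ|, so x and y are optimised independently as 1-D weighted medians.
Total weight W = 900; half = 450.
x-coordinate, sorted with cumulative weight:
  x=3 (Lakeside, w=120) cum 120
  x=5 (Northgate, w=25) cum 145
  x=6 (Southcross, w=80) cum 225
  x=10 (Westmoor, w=40) cum 265
  x=11 (Midtown, w=250) cum 515  ← median
  x=13 (Eastvale, w=275) cum 790
  x=13 (Hillcrest, w=110) cum 900
⇒ x* = 11
y-coordinate, sorted with cumulative weight:
  y=2 (Westmoor, w=40) cum 40
  y=3 (Northgate, w=25) cum 65
  y=7 (Eastvale, w=275) cum 340
  y=8 (Midtown, w=250) cum 590  ← median
  y=10 (Southcross, w=80) cum 670
  y=11 (Hillcrest, w=110) cum 780
  y=11 (Lakeside, w=120) cum 900
⇒ y* = 8

(11, 8)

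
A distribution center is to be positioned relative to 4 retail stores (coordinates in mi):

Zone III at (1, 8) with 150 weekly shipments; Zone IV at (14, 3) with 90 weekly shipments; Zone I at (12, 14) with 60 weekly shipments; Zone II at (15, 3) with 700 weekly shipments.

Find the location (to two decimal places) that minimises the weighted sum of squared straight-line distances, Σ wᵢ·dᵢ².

(12.63, 4.41)

The minimiser of Σwᵢ‖p−pᵢ‖² is the weighted centroid p* = (Σwᵢpᵢ)/(Σwᵢ).
Σwᵢ = 1000.
Σwᵢxᵢ = 150·1 + 90·14 + 60·12 + 700·15 = 12630.
Σwᵢyᵢ = 150·8 + 90·3 + 60·14 + 700·3 = 4410.
x* = 12630/1000 = 12.63, y* = 4410/1000 = 4.41.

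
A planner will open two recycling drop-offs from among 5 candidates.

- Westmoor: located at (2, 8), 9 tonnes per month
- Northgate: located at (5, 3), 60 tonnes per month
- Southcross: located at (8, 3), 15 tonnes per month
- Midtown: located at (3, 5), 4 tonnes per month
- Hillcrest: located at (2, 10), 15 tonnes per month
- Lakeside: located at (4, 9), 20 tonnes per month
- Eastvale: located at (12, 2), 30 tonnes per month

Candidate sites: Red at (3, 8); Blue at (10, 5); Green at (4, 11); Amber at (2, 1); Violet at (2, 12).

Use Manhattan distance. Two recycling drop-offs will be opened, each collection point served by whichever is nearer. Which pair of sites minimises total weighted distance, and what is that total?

{Red, Blue}, total 736

Evaluate every pair (each demand assigned to the nearer of the two):
  {Red, Blue}: total = 736
  {Blue, Green}: total = 788
  {Blue, Violet}: total = 824
  {Red, Amber}: total = 856
  {Green, Amber}: total = 900
  {Blue, Amber}: total = 928
  {Amber, Violet}: total = 936
  {Red, Violet}: total = 1111
  {Red, Green}: total = 1126
  {Green, Violet}: total = 1364
Best pair: {Red, Blue} with total 736.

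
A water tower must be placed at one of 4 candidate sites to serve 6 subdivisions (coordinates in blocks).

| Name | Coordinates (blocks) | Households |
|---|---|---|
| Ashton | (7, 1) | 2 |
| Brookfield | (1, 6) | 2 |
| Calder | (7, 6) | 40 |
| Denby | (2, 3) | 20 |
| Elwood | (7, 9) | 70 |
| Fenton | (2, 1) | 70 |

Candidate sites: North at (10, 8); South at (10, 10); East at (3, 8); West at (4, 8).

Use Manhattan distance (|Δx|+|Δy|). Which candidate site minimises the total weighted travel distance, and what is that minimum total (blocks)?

Total weighted distance at each candidate:
  North (10, 8): total = 1832
  South (10, 10): total = 2100
  East (3, 8): total = 1300
  West (4, 8): total = 1280
Minimum is at West with total 1280 blocks.

West, total 1280 blocks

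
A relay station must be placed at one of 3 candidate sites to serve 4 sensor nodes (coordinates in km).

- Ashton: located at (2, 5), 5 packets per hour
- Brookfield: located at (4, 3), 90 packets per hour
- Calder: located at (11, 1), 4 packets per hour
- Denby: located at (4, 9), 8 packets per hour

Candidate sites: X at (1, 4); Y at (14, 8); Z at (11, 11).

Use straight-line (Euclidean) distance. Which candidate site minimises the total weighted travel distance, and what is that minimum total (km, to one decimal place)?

Total weighted distance at each candidate:
  X (1, 4): total = 380.1
  Y (14, 8): total = 1178.9
  Z (11, 11): total = 1109.0
Minimum is at X with total 380.1 km.

X, total 380.1 km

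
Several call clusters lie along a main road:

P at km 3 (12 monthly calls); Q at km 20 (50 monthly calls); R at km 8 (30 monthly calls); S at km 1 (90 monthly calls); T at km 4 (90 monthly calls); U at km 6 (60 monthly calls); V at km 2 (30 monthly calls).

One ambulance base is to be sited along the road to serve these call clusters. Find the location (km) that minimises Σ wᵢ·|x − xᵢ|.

x = 4

For a sum of weighted absolute distances on a line, the optimum is the weighted median (not the mean). Total weight W = 362; half-weight = 181.
Sort by position and accumulate weight:
  km 1 (S, w=90) → cum 90
  km 2 (V, w=30) → cum 120
  km 3 (P, w=12) → cum 132
  km 4 (T, w=90) → cum 222  ≥ 181 → median here
  km 6 (U, w=60) → cum 282
  km 8 (R, w=30) → cum 312
  km 20 (Q, w=50) → cum 362
Optimal location: km 4.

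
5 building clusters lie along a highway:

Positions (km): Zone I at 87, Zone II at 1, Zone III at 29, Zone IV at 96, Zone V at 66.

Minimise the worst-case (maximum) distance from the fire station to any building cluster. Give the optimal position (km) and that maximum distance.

The 1-center on a line is the midpoint of the two extreme points: leftmost at 1, rightmost at 96.
Optimal location = (1 + 96)/2 = 48.5; maximum distance = (96 − 1)/2 = 47.5.

location 48.5, max distance 47.5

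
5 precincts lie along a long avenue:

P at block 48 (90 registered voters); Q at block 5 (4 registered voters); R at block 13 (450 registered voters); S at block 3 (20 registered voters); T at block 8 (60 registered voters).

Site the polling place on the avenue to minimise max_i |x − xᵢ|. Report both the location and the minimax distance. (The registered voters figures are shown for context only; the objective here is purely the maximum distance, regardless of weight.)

The 1-center on a line is the midpoint of the two extreme points: leftmost at 3, rightmost at 48.
Optimal location = (3 + 48)/2 = 25.5; maximum distance = (48 − 3)/2 = 22.5.

location 25.5, max distance 22.5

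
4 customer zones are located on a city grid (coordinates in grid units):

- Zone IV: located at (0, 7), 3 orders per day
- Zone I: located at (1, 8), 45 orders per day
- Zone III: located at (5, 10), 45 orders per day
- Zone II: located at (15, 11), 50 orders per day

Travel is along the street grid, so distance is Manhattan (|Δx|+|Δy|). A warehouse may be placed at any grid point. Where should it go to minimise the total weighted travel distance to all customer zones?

Manhattan distance separates: Σwᵢ(|x−xᵢ|+|y−yᵢ|) = Σwᵢ|x−xᵢ| + Σwᵢ|y−yᵢ|, so x and y are optimised independently as 1-D weighted medians.
Total weight W = 143; half = 71.5.
x-coordinate, sorted with cumulative weight:
  x=0 (Zone IV, w=3) cum 3
  x=1 (Zone I, w=45) cum 48
  x=5 (Zone III, w=45) cum 93  ← median
  x=15 (Zone II, w=50) cum 143
⇒ x* = 5
y-coordinate, sorted with cumulative weight:
  y=7 (Zone IV, w=3) cum 3
  y=8 (Zone I, w=45) cum 48
  y=10 (Zone III, w=45) cum 93  ← median
  y=11 (Zone II, w=50) cum 143
⇒ y* = 10

(5, 10)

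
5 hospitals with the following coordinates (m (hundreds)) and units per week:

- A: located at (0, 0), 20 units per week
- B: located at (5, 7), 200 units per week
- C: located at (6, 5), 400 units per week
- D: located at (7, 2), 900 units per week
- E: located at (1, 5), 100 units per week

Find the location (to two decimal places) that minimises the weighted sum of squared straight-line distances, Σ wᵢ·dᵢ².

(6.05, 3.52)

The minimiser of Σwᵢ‖p−pᵢ‖² is the weighted centroid p* = (Σwᵢpᵢ)/(Σwᵢ).
Σwᵢ = 1620.
Σwᵢxᵢ = 20·0 + 200·5 + 400·6 + 900·7 + 100·1 = 9800.
Σwᵢyᵢ = 20·0 + 200·7 + 400·5 + 900·2 + 100·5 = 5700.
x* = 9800/1620 = 6.05, y* = 5700/1620 = 3.52.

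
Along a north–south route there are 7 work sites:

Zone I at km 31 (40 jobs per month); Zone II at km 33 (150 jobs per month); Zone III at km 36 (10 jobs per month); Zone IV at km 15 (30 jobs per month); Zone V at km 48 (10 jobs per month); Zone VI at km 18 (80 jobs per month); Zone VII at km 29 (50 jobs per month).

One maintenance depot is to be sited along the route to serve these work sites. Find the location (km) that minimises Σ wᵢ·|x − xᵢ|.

x = 31

For a sum of weighted absolute distances on a line, the optimum is the weighted median (not the mean). Total weight W = 370; half-weight = 185.
Sort by position and accumulate weight:
  km 15 (Zone IV, w=30) → cum 30
  km 18 (Zone VI, w=80) → cum 110
  km 29 (Zone VII, w=50) → cum 160
  km 31 (Zone I, w=40) → cum 200  ≥ 185 → median here
  km 33 (Zone II, w=150) → cum 350
  km 36 (Zone III, w=10) → cum 360
  km 48 (Zone V, w=10) → cum 370
Optimal location: km 31.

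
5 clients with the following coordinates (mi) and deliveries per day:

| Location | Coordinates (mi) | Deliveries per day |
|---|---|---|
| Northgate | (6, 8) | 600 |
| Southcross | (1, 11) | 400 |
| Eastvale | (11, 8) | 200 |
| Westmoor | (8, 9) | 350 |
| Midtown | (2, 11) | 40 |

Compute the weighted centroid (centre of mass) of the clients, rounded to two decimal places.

(5.71, 9.05)

The minimiser of Σwᵢ‖p−pᵢ‖² is the weighted centroid p* = (Σwᵢpᵢ)/(Σwᵢ).
Σwᵢ = 1590.
Σwᵢxᵢ = 600·6 + 400·1 + 200·11 + 350·8 + 40·2 = 9080.
Σwᵢyᵢ = 600·8 + 400·11 + 200·8 + 350·9 + 40·11 = 14390.
x* = 9080/1590 = 5.71, y* = 14390/1590 = 9.05.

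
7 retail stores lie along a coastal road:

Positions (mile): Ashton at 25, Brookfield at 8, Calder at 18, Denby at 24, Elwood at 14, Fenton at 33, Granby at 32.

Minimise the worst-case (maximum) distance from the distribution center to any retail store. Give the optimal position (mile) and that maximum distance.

The 1-center on a line is the midpoint of the two extreme points: leftmost at 8, rightmost at 33.
Optimal location = (8 + 33)/2 = 20.5; maximum distance = (33 − 8)/2 = 12.5.

location 20.5, max distance 12.5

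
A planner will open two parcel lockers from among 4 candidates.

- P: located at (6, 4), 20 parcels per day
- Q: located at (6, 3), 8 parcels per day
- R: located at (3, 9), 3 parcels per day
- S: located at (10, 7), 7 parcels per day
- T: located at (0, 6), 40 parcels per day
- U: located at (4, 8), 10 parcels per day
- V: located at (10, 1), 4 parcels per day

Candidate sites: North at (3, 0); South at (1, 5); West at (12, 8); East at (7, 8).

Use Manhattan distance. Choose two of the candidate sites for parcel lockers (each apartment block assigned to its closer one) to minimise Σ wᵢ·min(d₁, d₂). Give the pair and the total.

Evaluate every pair (each demand assigned to the nearer of the two):
  {South, East}: total = 341
  {South, West}: total = 391
  {North, South}: total = 435
  {West, East}: total = 610
  {North, East}: total = 613
  {North, West}: total = 708
Best pair: {South, East} with total 341.

{South, East}, total 341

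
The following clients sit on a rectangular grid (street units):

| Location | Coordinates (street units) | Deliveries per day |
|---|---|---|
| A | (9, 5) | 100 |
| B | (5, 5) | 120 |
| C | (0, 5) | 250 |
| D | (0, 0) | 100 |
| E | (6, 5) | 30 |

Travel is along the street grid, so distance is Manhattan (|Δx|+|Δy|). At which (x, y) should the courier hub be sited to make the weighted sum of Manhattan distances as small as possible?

(0, 5)

Manhattan distance separates: Σwᵢ(|x−xᵢ|+|y−yᵢ|) = Σwᵢ|x−xᵢ| + Σwᵢ|y−yᵢ|, so x and y are optimised independently as 1-D weighted medians.
Total weight W = 600; half = 300.
x-coordinate, sorted with cumulative weight:
  x=0 (C, w=250) cum 250
  x=0 (D, w=100) cum 350  ← median
  x=5 (B, w=120) cum 470
  x=6 (E, w=30) cum 500
  x=9 (A, w=100) cum 600
⇒ x* = 0
y-coordinate, sorted with cumulative weight:
  y=0 (D, w=100) cum 100
  y=5 (A, w=100) cum 200
  y=5 (B, w=120) cum 320  ← median
  y=5 (C, w=250) cum 570
  y=5 (E, w=30) cum 600
⇒ y* = 5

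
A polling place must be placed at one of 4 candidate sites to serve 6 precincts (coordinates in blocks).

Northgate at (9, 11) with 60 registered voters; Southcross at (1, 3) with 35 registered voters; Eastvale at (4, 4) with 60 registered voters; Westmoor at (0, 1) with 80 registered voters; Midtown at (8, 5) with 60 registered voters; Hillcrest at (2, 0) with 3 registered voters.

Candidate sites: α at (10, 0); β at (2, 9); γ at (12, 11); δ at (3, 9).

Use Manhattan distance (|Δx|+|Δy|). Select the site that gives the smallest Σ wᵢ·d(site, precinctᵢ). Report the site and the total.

δ, total 2570 blocks

Total weighted distance at each candidate:
  α (10, 0): total = 3064
  β (2, 9): total = 2632
  γ (12, 11): total = 4168
  δ (3, 9): total = 2570
Minimum is at δ with total 2570 blocks.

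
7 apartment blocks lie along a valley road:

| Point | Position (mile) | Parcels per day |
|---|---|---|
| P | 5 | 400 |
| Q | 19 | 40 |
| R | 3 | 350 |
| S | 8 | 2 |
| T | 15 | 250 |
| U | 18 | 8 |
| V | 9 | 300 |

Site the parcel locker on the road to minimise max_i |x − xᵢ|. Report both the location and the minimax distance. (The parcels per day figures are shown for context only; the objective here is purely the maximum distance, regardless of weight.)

The 1-center on a line is the midpoint of the two extreme points: leftmost at 3, rightmost at 19.
Optimal location = (3 + 19)/2 = 11; maximum distance = (19 − 3)/2 = 8.

location 11, max distance 8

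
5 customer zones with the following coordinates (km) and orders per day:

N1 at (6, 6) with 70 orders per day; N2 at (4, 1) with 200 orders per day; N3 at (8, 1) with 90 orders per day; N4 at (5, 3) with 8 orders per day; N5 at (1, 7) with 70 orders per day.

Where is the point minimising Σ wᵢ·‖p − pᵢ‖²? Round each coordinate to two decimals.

(4.68, 2.79)

The minimiser of Σwᵢ‖p−pᵢ‖² is the weighted centroid p* = (Σwᵢpᵢ)/(Σwᵢ).
Σwᵢ = 438.
Σwᵢxᵢ = 70·6 + 200·4 + 90·8 + 8·5 + 70·1 = 2050.
Σwᵢyᵢ = 70·6 + 200·1 + 90·1 + 8·3 + 70·7 = 1224.
x* = 2050/438 = 4.68, y* = 1224/438 = 2.79.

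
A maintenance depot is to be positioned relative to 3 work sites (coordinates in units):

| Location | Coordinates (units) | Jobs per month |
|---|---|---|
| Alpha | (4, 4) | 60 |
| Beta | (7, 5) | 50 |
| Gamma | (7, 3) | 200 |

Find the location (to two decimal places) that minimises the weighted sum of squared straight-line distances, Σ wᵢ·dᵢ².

(6.42, 3.52)

The minimiser of Σwᵢ‖p−pᵢ‖² is the weighted centroid p* = (Σwᵢpᵢ)/(Σwᵢ).
Σwᵢ = 310.
Σwᵢxᵢ = 60·4 + 50·7 + 200·7 = 1990.
Σwᵢyᵢ = 60·4 + 50·5 + 200·3 = 1090.
x* = 1990/310 = 6.42, y* = 1090/310 = 3.52.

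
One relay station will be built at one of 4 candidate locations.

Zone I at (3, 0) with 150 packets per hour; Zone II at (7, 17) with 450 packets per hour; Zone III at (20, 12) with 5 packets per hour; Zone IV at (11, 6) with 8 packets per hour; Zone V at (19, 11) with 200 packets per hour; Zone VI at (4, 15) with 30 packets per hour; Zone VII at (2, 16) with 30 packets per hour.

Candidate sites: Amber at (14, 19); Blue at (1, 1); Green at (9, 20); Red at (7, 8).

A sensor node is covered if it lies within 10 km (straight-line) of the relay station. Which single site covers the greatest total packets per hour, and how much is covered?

Red, covering 668

Coverage radius r = 10 km; a point is covered iff (Δx)²+(Δy)² ≤ 10² = 100.
  Amber (14, 19): covers {Zone II, Zone III, Zone V} → 655
  Blue (1, 1): covers {Zone I} → 150
  Green (9, 20): covers {Zone II, Zone VI, Zone VII} → 510
  Red (7, 8): covers {Zone I, Zone II, Zone IV, Zone VI, Zone VII} → 668
Maximum coverage at Red: 668 packets per hour.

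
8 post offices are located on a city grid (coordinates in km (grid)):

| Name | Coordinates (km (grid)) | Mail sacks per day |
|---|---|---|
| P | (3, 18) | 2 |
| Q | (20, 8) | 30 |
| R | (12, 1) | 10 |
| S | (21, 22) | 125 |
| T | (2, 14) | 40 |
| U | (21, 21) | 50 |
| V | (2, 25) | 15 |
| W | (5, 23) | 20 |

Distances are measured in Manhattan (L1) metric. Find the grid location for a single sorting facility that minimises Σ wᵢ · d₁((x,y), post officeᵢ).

Manhattan distance separates: Σwᵢ(|x−xᵢ|+|y−yᵢ|) = Σwᵢ|x−xᵢ| + Σwᵢ|y−yᵢ|, so x and y are optimised independently as 1-D weighted medians.
Total weight W = 292; half = 146.
x-coordinate, sorted with cumulative weight:
  x=2 (T, w=40) cum 40
  x=2 (V, w=15) cum 55
  x=3 (P, w=2) cum 57
  x=5 (W, w=20) cum 77
  x=12 (R, w=10) cum 87
  x=20 (Q, w=30) cum 117
  x=21 (S, w=125) cum 242  ← median
  x=21 (U, w=50) cum 292
⇒ x* = 21
y-coordinate, sorted with cumulative weight:
  y=1 (R, w=10) cum 10
  y=8 (Q, w=30) cum 40
  y=14 (T, w=40) cum 80
  y=18 (P, w=2) cum 82
  y=21 (U, w=50) cum 132
  y=22 (S, w=125) cum 257  ← median
  y=23 (W, w=20) cum 277
  y=25 (V, w=15) cum 292
⇒ y* = 22

(21, 22)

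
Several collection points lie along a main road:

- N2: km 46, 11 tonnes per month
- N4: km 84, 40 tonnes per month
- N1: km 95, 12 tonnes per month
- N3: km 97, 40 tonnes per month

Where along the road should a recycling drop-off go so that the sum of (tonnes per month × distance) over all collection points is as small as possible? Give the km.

For a sum of weighted absolute distances on a line, the optimum is the weighted median (not the mean). Total weight W = 103; half-weight = 51.5.
Sort by position and accumulate weight:
  km 46 (N2, w=11) → cum 11
  km 84 (N4, w=40) → cum 51
  km 95 (N1, w=12) → cum 63  ≥ 51.5 → median here
  km 97 (N3, w=40) → cum 103
Optimal location: km 95.

x = 95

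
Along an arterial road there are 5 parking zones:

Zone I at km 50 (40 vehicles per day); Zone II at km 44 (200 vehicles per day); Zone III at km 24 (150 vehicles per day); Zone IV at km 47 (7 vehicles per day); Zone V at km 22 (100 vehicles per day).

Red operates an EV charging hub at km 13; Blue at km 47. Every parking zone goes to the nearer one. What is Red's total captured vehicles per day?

250

The indifferent point is the midpoint (13+47)/2 = 30; parking zones left of it (closer to Red at 13) go to Red, those right go to Blue.
  Zone V at 22 (w=100) → Red
  Zone III at 24 (w=150) → Red
  Zone II at 44 (w=200) → Blue
  Zone IV at 47 (w=7) → Blue
  Zone I at 50 (w=40) → Blue
Red captures 250; Blue captures 247.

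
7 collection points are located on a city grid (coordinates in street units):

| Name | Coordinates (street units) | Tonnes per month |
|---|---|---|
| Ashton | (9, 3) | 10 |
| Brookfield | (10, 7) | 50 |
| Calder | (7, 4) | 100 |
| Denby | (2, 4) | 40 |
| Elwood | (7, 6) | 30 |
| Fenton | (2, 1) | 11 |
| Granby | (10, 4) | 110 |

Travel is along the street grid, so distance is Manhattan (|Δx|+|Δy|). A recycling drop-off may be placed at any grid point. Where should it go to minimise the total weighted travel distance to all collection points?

(7, 4)

Manhattan distance separates: Σwᵢ(|x−xᵢ|+|y−yᵢ|) = Σwᵢ|x−xᵢ| + Σwᵢ|y−yᵢ|, so x and y are optimised independently as 1-D weighted medians.
Total weight W = 351; half = 175.5.
x-coordinate, sorted with cumulative weight:
  x=2 (Denby, w=40) cum 40
  x=2 (Fenton, w=11) cum 51
  x=7 (Calder, w=100) cum 151
  x=7 (Elwood, w=30) cum 181  ← median
  x=9 (Ashton, w=10) cum 191
  x=10 (Brookfield, w=50) cum 241
  x=10 (Granby, w=110) cum 351
⇒ x* = 7
y-coordinate, sorted with cumulative weight:
  y=1 (Fenton, w=11) cum 11
  y=3 (Ashton, w=10) cum 21
  y=4 (Calder, w=100) cum 121
  y=4 (Denby, w=40) cum 161
  y=4 (Granby, w=110) cum 271  ← median
  y=6 (Elwood, w=30) cum 301
  y=7 (Brookfield, w=50) cum 351
⇒ y* = 4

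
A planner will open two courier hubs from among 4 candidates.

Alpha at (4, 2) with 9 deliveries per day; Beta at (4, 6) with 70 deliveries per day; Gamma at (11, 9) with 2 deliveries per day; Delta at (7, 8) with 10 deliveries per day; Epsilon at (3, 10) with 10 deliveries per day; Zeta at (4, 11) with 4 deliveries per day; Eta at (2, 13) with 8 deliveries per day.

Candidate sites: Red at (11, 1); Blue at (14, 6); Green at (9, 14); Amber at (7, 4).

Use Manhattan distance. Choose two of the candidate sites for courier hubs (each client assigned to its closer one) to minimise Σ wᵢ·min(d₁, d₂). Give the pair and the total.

Evaluate every pair (each demand assigned to the nearer of the two):
  {Green, Amber}: total = 645
  {Blue, Amber}: total = 699
  {Red, Amber}: total = 703
  {Blue, Green}: total = 1114
  {Red, Green}: total = 1202
  {Red, Blue}: total = 1236
Best pair: {Green, Amber} with total 645.

{Green, Amber}, total 645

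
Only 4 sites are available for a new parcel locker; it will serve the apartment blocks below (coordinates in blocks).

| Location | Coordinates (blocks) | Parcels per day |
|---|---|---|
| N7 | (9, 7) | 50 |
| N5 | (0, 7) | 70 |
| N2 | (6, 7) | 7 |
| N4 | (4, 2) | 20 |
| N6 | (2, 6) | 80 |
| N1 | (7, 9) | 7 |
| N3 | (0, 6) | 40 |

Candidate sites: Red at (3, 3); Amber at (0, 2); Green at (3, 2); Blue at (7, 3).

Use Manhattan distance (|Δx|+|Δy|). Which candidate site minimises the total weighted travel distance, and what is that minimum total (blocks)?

Red, total 1709 blocks

Total weighted distance at each candidate:
  Red (3, 3): total = 1709
  Amber (0, 2): total = 1945
  Green (3, 2): total = 1943
  Blue (7, 3): total = 2267
Minimum is at Red with total 1709 blocks.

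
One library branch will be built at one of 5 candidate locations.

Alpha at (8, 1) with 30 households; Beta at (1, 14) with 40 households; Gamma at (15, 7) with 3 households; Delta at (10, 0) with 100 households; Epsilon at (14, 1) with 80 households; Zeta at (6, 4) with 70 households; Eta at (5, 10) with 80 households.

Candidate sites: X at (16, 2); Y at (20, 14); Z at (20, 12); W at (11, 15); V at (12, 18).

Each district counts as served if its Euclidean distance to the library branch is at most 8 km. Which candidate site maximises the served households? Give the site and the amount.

Coverage radius r = 8 km; a point is covered iff (Δx)²+(Δy)² ≤ 8² = 64.
  X (16, 2): covers {Gamma, Delta, Epsilon} → 183
  Y (20, 14): covers {none} → 0
  Z (20, 12): covers {Gamma} → 3
  W (11, 15): covers {Eta} → 80
  V (12, 18): covers {none} → 0
Maximum coverage at X: 183 households.

X, covering 183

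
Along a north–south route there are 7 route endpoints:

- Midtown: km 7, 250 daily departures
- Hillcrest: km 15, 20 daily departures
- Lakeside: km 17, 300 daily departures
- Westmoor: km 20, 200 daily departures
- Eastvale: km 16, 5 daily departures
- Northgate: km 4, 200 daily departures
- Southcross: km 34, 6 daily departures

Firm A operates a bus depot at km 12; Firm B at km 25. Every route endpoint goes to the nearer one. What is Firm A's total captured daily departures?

775

The indifferent point is the midpoint (12+25)/2 = 18.5; route endpoints left of it (closer to Firm A at 12) go to Firm A, those right go to Firm B.
  Northgate at 4 (w=200) → Firm A
  Midtown at 7 (w=250) → Firm A
  Hillcrest at 15 (w=20) → Firm A
  Eastvale at 16 (w=5) → Firm A
  Lakeside at 17 (w=300) → Firm A
  Westmoor at 20 (w=200) → Firm B
  Southcross at 34 (w=6) → Firm B
Firm A captures 775; Firm B captures 206.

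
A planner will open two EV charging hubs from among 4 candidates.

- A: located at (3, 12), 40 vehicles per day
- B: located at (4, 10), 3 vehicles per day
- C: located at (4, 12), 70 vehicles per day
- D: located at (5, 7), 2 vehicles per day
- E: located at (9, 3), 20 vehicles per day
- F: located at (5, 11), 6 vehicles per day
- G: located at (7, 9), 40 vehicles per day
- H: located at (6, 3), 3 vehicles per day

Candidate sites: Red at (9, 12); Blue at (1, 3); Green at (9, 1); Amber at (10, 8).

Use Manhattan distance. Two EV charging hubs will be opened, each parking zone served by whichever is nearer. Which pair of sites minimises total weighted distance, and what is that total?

Evaluate every pair (each demand assigned to the nearer of the two):
  {Red, Green}: total = 914
  {Red, Amber}: total = 960
  {Red, Blue}: total = 1032
  {Green, Amber}: total = 1439
  {Blue, Amber}: total = 1519
  {Blue, Green}: total = 1853
Best pair: {Red, Green} with total 914.

{Red, Green}, total 914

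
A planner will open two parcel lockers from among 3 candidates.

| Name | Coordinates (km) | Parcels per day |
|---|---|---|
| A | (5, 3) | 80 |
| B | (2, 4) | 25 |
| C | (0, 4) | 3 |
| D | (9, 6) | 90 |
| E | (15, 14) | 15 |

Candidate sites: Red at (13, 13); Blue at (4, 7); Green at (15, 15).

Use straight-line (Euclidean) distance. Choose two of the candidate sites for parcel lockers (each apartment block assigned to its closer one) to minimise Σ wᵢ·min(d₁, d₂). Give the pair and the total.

Evaluate every pair (each demand assigned to the nearer of the two):
  {Blue, Green}: total = 908.9
  {Red, Blue}: total = 927.4
  {Red, Green}: total = 2167.9
Best pair: {Blue, Green} with total 908.9.

{Blue, Green}, total 908.9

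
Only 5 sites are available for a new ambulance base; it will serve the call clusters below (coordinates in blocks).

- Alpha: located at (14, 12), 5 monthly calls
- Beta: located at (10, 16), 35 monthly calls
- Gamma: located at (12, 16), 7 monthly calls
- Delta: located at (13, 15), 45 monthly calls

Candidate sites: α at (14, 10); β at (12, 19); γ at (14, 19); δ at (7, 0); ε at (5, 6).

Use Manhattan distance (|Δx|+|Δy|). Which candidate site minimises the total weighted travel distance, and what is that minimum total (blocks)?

β, total 466 blocks

Total weighted distance at each candidate:
  α (14, 10): total = 686
  β (12, 19): total = 466
  γ (14, 19): total = 540
  δ (7, 0): total = 1852
  ε (5, 6): total = 1484
Minimum is at β with total 466 blocks.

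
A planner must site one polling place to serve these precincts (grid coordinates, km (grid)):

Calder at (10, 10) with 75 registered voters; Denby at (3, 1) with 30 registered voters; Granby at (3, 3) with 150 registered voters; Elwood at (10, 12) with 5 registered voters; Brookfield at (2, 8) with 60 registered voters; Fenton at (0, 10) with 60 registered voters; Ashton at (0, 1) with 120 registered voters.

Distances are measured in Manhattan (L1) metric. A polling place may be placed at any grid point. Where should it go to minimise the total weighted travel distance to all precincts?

(3, 3)

Manhattan distance separates: Σwᵢ(|x−xᵢ|+|y−yᵢ|) = Σwᵢ|x−xᵢ| + Σwᵢ|y−yᵢ|, so x and y are optimised independently as 1-D weighted medians.
Total weight W = 500; half = 250.
x-coordinate, sorted with cumulative weight:
  x=0 (Fenton, w=60) cum 60
  x=0 (Ashton, w=120) cum 180
  x=2 (Brookfield, w=60) cum 240
  x=3 (Denby, w=30) cum 270  ← median
  x=3 (Granby, w=150) cum 420
  x=10 (Calder, w=75) cum 495
  x=10 (Elwood, w=5) cum 500
⇒ x* = 3
y-coordinate, sorted with cumulative weight:
  y=1 (Denby, w=30) cum 30
  y=1 (Ashton, w=120) cum 150
  y=3 (Granby, w=150) cum 300  ← median
  y=8 (Brookfield, w=60) cum 360
  y=10 (Calder, w=75) cum 435
  y=10 (Fenton, w=60) cum 495
  y=12 (Elwood, w=5) cum 500
⇒ y* = 3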